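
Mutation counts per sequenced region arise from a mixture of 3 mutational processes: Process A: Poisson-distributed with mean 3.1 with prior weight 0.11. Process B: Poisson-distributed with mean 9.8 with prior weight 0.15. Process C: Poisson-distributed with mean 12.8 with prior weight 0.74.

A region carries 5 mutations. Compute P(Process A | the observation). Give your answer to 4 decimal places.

Posterior ∝ prior × likelihood, so P(k | x) ∝ P(Z=k) f_k(x); normalise over all components.
Evaluate each component's likelihood at the observed value:
  L_A = e^(−3.1)·3.1^5/5! = 0.107477
  L_B = e^(−9.8)·9.8^5/5! = 0.0417699
  L_C = e^(−12.8)·12.8^5/5! = 0.00790495
Prior × likelihood for each component:
  P(Z=A)·L_A = 0.11 × 0.107477 = 0.0118224
  P(Z=B)·L_B = 0.15 × 0.0417699 = 0.00626548
  P(Z=C)·L_C = 0.74 × 0.00790495 = 0.00584966
Evidence: 0.0118224 + 0.00626548 + 0.00584966 = 0.0239376
So the posterior for Process A is 0.0118224 / 0.0239376 ≈ 0.4939.

0.4939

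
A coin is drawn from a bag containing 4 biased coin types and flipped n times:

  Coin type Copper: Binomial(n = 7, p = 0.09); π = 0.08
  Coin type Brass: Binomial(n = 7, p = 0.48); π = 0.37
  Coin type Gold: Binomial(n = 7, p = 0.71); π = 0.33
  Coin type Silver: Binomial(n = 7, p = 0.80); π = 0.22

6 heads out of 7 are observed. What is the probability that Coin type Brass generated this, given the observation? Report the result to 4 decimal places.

0.0900

P(component k | x) = P(Z=k)·f_k(x) / marginal(x), where marginal(x) = Σ_j P(Z=j)·f_j(x).
Binomial probabilities:
  L_Copper = C(7,6)·0.09^6·0.91^1 = 7·5.31441e-07·0.91 = 3.38528e-06
  L_Brass = C(7,6)·0.48^6·0.52^1 = 7·0.0122306·0.52 = 0.0445193
  L_Gold = C(7,6)·0.71^6·0.29^1 = 7·0.1281·0.29 = 0.260044
  L_Silver = C(7,6)·0.80^6·0.20^1 = 7·0.262144·0.2 = 0.367002
Weight by the priors:
  P(Z=Copper)·L_Copper = 0.08 × 3.38528e-06 = 2.70822e-07
  P(Z=Brass)·L_Brass = 0.37 × 0.0445193 = 0.0164722
  P(Z=Gold)·L_Gold = 0.33 × 0.260044 = 0.0858144
  P(Z=Silver)·L_Silver = 0.22 × 0.367002 = 0.0807404
Sum: 2.70822e-07 + 0.0164722 + 0.0858144 + 0.0807404 = 0.183027
P(Coin type Brass | 6 heads out of 7) = 0.0164722 / 0.183027 ≈ 0.0900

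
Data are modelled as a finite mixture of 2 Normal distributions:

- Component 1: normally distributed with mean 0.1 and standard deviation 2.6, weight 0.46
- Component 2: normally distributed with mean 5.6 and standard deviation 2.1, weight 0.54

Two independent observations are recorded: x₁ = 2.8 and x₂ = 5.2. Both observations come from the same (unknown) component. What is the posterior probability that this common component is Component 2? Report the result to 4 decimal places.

Apply Bayes' rule: the posterior for each component is proportional to its prior times its likelihood at x.
Since both observations come from the same component, the likelihood for component k is f_k(x₁)·f_k(x₂).
  f_1 = [0.089488] × [0.0224096] = 0.00200539
  f_2 = [0.0781] × [0.186557] = 0.0145701
Multiply by the mixture weights:
  π_1·f_1 = 0.46 × 0.00200539 = 0.000922478
  π_2·f_2 = 0.54 × 0.0145701 = 0.00786787
Evidence: 0.000922478 + 0.00786787 = 0.00879035
P(Component 2 | x₁,x₂) ≈ 0.8951

0.8951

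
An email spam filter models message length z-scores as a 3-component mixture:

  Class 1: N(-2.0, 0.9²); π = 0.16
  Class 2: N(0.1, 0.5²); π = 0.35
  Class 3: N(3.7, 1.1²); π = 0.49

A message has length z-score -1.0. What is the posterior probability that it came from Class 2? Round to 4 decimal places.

0.3935

P(component k | x) = π_k·f_k(x) / marginal(x), where marginal(x) = Σ_j π_j·f_j(x).
Evaluate each component's likelihood at the observed value:
  p_1 = 0.239103
  p_2 = 0.0709492
  p_3 = 3.93762e-05
Prior × likelihood for each component:
  π_1·p_1 = 0.16 × 0.239103 = 0.0382564
  π_2·p_2 = 0.35 × 0.0709492 = 0.0248322
  π_3·p_3 = 0.49 × 3.93762e-05 = 1.92944e-05
Normaliser: 0.0382564 + 0.0248322 + 1.92944e-05 = 0.0631079
Responsibility of Class 2: 0.0248322 / 0.0631079 ≈ 0.3935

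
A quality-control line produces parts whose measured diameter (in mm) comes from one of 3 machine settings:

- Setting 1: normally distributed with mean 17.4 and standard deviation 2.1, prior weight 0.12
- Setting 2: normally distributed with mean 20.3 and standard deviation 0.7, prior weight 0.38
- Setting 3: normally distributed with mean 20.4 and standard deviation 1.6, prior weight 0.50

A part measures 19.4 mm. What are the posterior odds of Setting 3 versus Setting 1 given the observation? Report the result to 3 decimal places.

Posterior odds = (w_i f_i(x)) / (w_j f_j(x)); the normalising sum cancels.
Component likelihoods at x = 19.4 mm:
  p_1 = (1/(2.1·√(2π)))·exp(−(19.4−17.4)²/(2·2.1²)) = 0.189973·exp(-0.45351) = 0.120707
  p_2 = (1/(0.7·√(2π)))·exp(−(19.4−20.3)²/(2·0.7²)) = 0.569918·exp(-0.82653) = 0.249376
  p_3 = (1/(1.6·√(2π)))·exp(−(19.4−20.4)²/(2·1.6²)) = 0.249339·exp(-0.19531) = 0.205101
Posterior odds = (w_3·p_3) / (w_1·p_1) = (0.50·0.205101) / (0.12·0.120707) = 0.10255 / 0.0144848 ≈ 7.080

7.080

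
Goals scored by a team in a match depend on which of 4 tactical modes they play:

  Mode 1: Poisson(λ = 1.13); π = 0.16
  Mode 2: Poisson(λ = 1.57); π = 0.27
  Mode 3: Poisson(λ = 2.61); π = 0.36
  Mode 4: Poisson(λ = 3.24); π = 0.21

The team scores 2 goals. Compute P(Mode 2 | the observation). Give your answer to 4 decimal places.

0.2939

The responsibility of component k is π_k f_k(x) divided by Σ_j π_j f_j(x).
Evaluate each component's likelihood at the observed value:
  p_1 = e^(−1.13)·1.13^2/2! = 0.206241
  p_2 = e^(−1.57)·1.57^2/2! = 0.256405
  p_3 = e^(−2.61)·2.61^2/2! = 0.250462
  p_4 = e^(−3.24)·3.24^2/2! = 0.205563
Multiply by the mixture weights:
  π_1·p_1 = 0.16 × 0.206241 = 0.0329985
  π_2·p_2 = 0.27 × 0.256405 = 0.0692294
  π_3·p_3 = 0.36 × 0.250462 = 0.0901664
  π_4·p_4 = 0.21 × 0.205563 = 0.0431683
Normaliser: 0.0329985 + 0.0692294 + 0.0901664 + 0.0431683 = 0.235563
Responsibility of Mode 2: 0.0692294 / 0.235563 ≈ 0.2939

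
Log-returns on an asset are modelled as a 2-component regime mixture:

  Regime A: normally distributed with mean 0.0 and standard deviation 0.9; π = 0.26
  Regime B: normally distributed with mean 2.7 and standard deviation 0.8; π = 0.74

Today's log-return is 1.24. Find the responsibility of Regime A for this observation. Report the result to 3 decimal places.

P(component k | x) = P(Z=k)·f_k(x) / marginal(x), where marginal(x) = Σ_j P(Z=j)·f_j(x).
Evaluate each component's likelihood at the observed value:
  L_A = (1/(0.9·√(2π)))·exp(−(1.24−0.0)²/(2·0.9²)) = 0.443269·exp(-0.94914) = 0.171579
  L_B = (1/(0.8·√(2π)))·exp(−(1.24−2.7)²/(2·0.8²)) = 0.498678·exp(-1.66531) = 0.0943157
Unnormalised posteriors:
  P(Z=A)·L_A = 0.26 × 0.171579 = 0.0446104
  P(Z=B)·L_B = 0.74 × 0.0943157 = 0.0697936
Normaliser: 0.0446104 + 0.0697936 = 0.114404
P(Regime A | 1.24) = 0.0446104 / 0.114404 ≈ 0.390

0.390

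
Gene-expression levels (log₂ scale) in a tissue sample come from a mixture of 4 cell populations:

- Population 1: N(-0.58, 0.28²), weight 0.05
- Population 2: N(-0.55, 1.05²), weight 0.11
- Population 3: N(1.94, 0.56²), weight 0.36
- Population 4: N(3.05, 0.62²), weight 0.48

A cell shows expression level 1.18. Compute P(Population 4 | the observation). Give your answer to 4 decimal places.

0.0281

The responsibility of component k is π_k f_k(x) divided by Σ_j π_j f_j(x).
Normal densities:
  L_1 = 3.75163e-09
  L_2 = 0.0977783
  L_3 = 0.283643
  L_4 = 0.00680961
Prior × likelihood for each component:
  π_1·L_1 = 0.05 × 3.75163e-09 = 1.87582e-10
  π_2·L_2 = 0.11 × 0.0977783 = 0.0107556
  π_3·L_3 = 0.36 × 0.283643 = 0.102112
  π_4·L_4 = 0.48 × 0.00680961 = 0.00326861
Denominator: 1.87582e-10 + 0.0107556 + 0.102112 + 0.00326861 = 0.116136
So the posterior for Population 4 is 0.00326861 / 0.116136 ≈ 0.0281.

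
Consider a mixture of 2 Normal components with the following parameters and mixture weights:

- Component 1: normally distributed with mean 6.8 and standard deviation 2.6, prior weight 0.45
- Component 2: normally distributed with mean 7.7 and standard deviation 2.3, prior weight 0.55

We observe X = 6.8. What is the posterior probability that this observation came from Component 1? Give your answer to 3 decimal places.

By Bayes' theorem, P(k | x) = π_k f_k(x) / Σ_j π_j f_j(x).
Evaluate each component's likelihood at the observed value:
  L_1 = (1/(2.6·√(2π)))·exp(−(6.8−6.8)²/(2·2.6²)) = 0.153439·exp(-0.00000) = 0.153439
  L_2 = (1/(2.3·√(2π)))·exp(−(6.8−7.7)²/(2·2.3²)) = 0.173453·exp(-0.07656) = 0.160669
Multiply by the mixture weights:
  π_1·L_1 = 0.45 × 0.153439 = 0.0690477
  π_2·L_2 = 0.55 × 0.160669 = 0.0883681
Marginal: 0.0690477 + 0.0883681 = 0.157416
So the posterior for Component 1 is 0.0690477 / 0.157416 ≈ 0.439.

0.439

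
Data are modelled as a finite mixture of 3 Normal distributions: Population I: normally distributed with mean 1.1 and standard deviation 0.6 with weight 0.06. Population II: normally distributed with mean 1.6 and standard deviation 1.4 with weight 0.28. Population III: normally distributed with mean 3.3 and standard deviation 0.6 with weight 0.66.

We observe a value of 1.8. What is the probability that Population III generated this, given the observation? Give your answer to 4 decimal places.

0.1628

Apply Bayes' rule: the posterior for each component is proportional to its prior times its likelihood at x.
Component likelihoods at x = 1.8:
  p_I = (1/(0.6·√(2π)))·exp(−(1.8−1.1)²/(2·0.6²)) = 0.664904·exp(-0.68056) = 0.336664
  p_II = (1/(1.4·√(2π)))·exp(−(1.8−1.6)²/(2·1.4²)) = 0.284959·exp(-0.01020) = 0.282066
  p_III = (1/(0.6·√(2π)))·exp(−(1.8−3.3)²/(2·0.6²)) = 0.664904·exp(-3.12500) = 0.0292138
Prior × likelihood for each component:
  π_I·p_I = 0.06 × 0.336664 = 0.0201999
  π_II·p_II = 0.28 × 0.282066 = 0.0789784
  π_III·p_III = 0.66 × 0.0292138 = 0.0192811
Sum: 0.0201999 + 0.0789784 + 0.0192811 = 0.118459
Responsibility of Population III: 0.0192811 / 0.118459 ≈ 0.1628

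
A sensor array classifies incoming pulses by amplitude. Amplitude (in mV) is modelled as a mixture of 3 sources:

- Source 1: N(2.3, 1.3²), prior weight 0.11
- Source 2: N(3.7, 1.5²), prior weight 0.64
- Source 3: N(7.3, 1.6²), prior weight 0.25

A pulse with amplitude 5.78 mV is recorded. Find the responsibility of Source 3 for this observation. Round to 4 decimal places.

0.3755

By Bayes' theorem, P(k | x) = π_k f_k(x) / Σ_j π_j f_j(x).
Evaluate each component's likelihood at the observed value:
  f_1 = (1/(1.3·√(2π)))·exp(−(5.78−2.3)²/(2·1.3²)) = 0.306879·exp(-3.58296) = 0.00852919
  f_2 = (1/(1.5·√(2π)))·exp(−(5.78−3.7)²/(2·1.5²)) = 0.265962·exp(-0.96142) = 0.10169
  f_3 = (1/(1.6·√(2π)))·exp(−(5.78−7.3)²/(2·1.6²)) = 0.249339·exp(-0.45125) = 0.158787
Weight by the priors:
  π_1·f_1 = 0.11 × 0.00852919 = 0.00093821
  π_2·f_2 = 0.64 × 0.10169 = 0.0650816
  π_3·f_3 = 0.25 × 0.158787 = 0.0396967
Sum: 0.00093821 + 0.0650816 + 0.0396967 = 0.105717
So the posterior for Source 3 is 0.0396967 / 0.105717 ≈ 0.3755.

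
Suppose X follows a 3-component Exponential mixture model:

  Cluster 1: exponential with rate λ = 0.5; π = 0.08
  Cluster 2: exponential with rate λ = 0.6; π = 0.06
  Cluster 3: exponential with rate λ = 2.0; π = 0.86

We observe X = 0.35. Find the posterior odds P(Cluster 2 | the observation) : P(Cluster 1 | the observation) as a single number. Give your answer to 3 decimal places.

0.869

The posterior odds equal the prior odds times the likelihood ratio: (π_i/π_j)·(f_i(x)/f_j(x)).
Component likelihoods at x = 0.35:
  f_1 = 0.419729
  f_2 = 0.486351
  f_3 = 0.993171
Posterior odds = (π_2·f_2) / (π_1·f_1) = (0.06·0.486351) / (0.08·0.419729) = 0.029181 / 0.0335783 ≈ 0.869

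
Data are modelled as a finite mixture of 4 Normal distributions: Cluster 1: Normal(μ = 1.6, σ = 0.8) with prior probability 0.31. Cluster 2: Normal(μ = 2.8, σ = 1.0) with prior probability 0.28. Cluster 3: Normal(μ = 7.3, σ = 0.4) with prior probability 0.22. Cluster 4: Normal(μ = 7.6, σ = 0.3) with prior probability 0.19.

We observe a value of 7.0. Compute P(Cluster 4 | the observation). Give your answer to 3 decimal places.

0.171

P(component k | x) = π_k·f_k(x) / marginal(x), where marginal(x) = Σ_j π_j·f_j(x).
Normal densities:
  L_1 = (1/(0.8·√(2π)))·exp(−(7.0−1.6)²/(2·0.8²)) = 0.498678·exp(-22.78125) = 6.36867e-11
  L_2 = (1/(1.0·√(2π)))·exp(−(7.0−2.8)²/(2·1.0²)) = 0.398942·exp(-8.82000) = 5.89431e-05
  L_3 = (1/(0.4·√(2π)))·exp(−(7.0−7.3)²/(2·0.4²)) = 0.997356·exp(-0.28125) = 0.752844
  L_4 = (1/(0.3·√(2π)))·exp(−(7.0−7.6)²/(2·0.3²)) = 1.329808·exp(-2.00000) = 0.17997
Weight by the priors:
  π_1·L_1 = 0.31 × 6.36867e-11 = 1.97429e-11
  π_2·L_2 = 0.28 × 5.89431e-05 = 1.65041e-05
  π_3·L_3 = 0.22 × 0.752844 = 0.165626
  π_4·L_4 = 0.19 × 0.17997 = 0.0341943
Evidence: 1.97429e-11 + 1.65041e-05 + 0.165626 + 0.0341943 = 0.199836
P(Cluster 4 | data) ≈ 0.171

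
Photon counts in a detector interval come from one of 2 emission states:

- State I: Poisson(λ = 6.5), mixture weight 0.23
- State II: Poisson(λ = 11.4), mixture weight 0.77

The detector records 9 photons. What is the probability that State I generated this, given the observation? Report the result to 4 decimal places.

Posterior ∝ prior × likelihood, so P(k | x) ∝ π_k f_k(x); normalise over all components.
Evaluate each component's likelihood at the observed value:
  p_I = e^(−6.5)·6.5^9/9! = 0.085811
  p_II = e^(−11.4)·11.4^9/9! = 0.100328
Weight by the priors:
  π_I·p_I = 0.23 × 0.085811 = 0.0197365
  π_II·p_II = 0.77 × 0.100328 = 0.0772528
Normaliser: 0.0197365 + 0.0772528 = 0.0969893
Responsibility of State I: 0.0197365 / 0.0969893 ≈ 0.2035

0.2035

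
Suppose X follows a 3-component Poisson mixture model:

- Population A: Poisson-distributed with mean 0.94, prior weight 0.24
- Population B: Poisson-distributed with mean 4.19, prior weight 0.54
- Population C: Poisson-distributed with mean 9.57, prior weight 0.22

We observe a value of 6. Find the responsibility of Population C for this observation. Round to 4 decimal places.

0.2102

By Bayes' theorem, P(k | x) = P(Z=k) f_k(x) / Σ_j P(Z=j) f_j(x).
Component likelihoods at x = 6:
  L_A = 0.000374281
  L_B = 0.11383
  L_C = 0.0744631
Prior × likelihood for each component:
  P(Z=A)·L_A = 0.24 × 0.000374281 = 8.98274e-05
  P(Z=B)·L_B = 0.54 × 0.11383 = 0.0614683
  P(Z=C)·L_C = 0.22 × 0.0744631 = 0.0163819
Denominator: 8.98274e-05 + 0.0614683 + 0.0163819 = 0.07794
P(Population C | data) ≈ 0.2102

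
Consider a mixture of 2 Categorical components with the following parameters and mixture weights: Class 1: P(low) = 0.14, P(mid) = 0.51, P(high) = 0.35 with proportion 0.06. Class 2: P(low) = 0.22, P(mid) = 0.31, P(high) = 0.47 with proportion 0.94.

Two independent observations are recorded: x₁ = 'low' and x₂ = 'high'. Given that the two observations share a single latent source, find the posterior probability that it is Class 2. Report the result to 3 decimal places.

P(component k | x) = π_k·f_k(x) / marginal(x), where marginal(x) = Σ_j π_j·f_j(x).
Since both observations come from the same component, the likelihood for component k is f_k(x₁)·f_k(x₂).
  p_1 = [P(low | comp) = 0.14] × [0.35] = 0.049
  p_2 = [P(low | comp) = 0.22] × [0.47] = 0.1034
Multiply by the mixture weights:
  π_1·p_1 = 0.06 × 0.049 = 0.00294
  π_2·p_2 = 0.94 × 0.1034 = 0.097196
Normaliser: 0.00294 + 0.097196 = 0.100136
P(Class 2 | x₁, x₂) = 0.097196 / 0.100136 ≈ 0.971

0.971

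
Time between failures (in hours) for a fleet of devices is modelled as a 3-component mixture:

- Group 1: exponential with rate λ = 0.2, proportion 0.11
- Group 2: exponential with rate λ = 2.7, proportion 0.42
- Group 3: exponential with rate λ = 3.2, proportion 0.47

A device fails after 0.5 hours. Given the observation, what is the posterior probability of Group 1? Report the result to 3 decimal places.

0.032

Apply Bayes' rule: the posterior for each component is proportional to its prior times its likelihood at x.
Evaluate each component's likelihood at the observed value:
  f_1 = 0.2·e^(−0.2·0.5) = 0.2·e^(−0.1000) = 0.180967
  f_2 = 2.7·e^(−2.7·0.5) = 2.7·e^(−1.3500) = 0.699949
  f_3 = 3.2·e^(−3.2·0.5) = 3.2·e^(−1.6000) = 0.646069
Prior × likelihood for each component:
  w_1·f_1 = 0.11 × 0.180967 = 0.0199064
  w_2·f_2 = 0.42 × 0.699949 = 0.293978
  w_3·f_3 = 0.47 × 0.646069 = 0.303652
Normaliser: 0.0199064 + 0.293978 + 0.303652 = 0.617537
So the posterior for Group 1 is 0.0199064 / 0.617537 ≈ 0.032.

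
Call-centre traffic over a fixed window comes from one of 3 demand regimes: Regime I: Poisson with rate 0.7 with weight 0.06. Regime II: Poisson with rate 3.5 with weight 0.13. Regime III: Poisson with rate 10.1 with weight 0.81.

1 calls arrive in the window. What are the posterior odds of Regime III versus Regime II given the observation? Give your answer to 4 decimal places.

Only the two components matter; the odds are (P(Z=i) f_i(x)) / (P(Z=j) f_j(x)).
Component likelihoods at x = 1 calls:
  p_I = e^(−0.7)·0.7^1/1! = 0.34761
  p_II = e^(−3.5)·3.5^1/1! = 0.105691
  p_III = e^(−10.1)·10.1^1/1! = 0.000414904
0.000336072 / 0.0137398 ≈ 0.0245

0.0245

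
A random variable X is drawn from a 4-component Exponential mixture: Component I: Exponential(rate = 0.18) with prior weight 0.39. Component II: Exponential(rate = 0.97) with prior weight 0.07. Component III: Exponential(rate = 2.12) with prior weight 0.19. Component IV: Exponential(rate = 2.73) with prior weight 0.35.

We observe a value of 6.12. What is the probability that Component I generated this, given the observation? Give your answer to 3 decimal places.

By Bayes' theorem, P(k | x) = P(Z=k) f_k(x) / Σ_j P(Z=j) f_j(x).
Evaluate each component's likelihood at the observed value:
  L_I = 0.18·e^(−0.18·6.12) = 0.18·e^(−1.1016) = 0.059821
  L_II = 0.97·e^(−0.97·6.12) = 0.97·e^(−5.9364) = 0.00256228
  L_III = 2.12·e^(−2.12·6.12) = 2.12·e^(−12.9744) = 4.91615e-06
  L_IV = 2.73·e^(−2.73·6.12) = 2.73·e^(−16.7076) = 1.51406e-07
Prior × likelihood for each component:
  P(Z=I)·L_I = 0.39 × 0.059821 = 0.0233302
  P(Z=II)·L_II = 0.07 × 0.00256228 = 0.000179359
  P(Z=III)·L_III = 0.19 × 4.91615e-06 = 9.34069e-07
  P(Z=IV)·L_IV = 0.35 × 1.51406e-07 = 5.29922e-08
Evidence: 0.0233302 + 0.000179359 + 9.34069e-07 + 5.29922e-08 = 0.0235105
So the posterior for Component I is 0.0233302 / 0.0235105 ≈ 0.992.

0.992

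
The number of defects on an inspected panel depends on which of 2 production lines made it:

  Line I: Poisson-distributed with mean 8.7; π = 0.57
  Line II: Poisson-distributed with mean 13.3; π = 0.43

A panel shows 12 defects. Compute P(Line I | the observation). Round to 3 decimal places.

The responsibility of component k is π_k f_k(x) divided by Σ_j π_j f_j(x).
Component likelihoods at x = 12 defects:
  L_I = e^(−8.7)·8.7^12/12! = 0.0653931
  L_II = e^(−13.3)·13.3^12/12! = 0.107094
Weight by the priors:
  π_I·L_I = 0.57 × 0.0653931 = 0.0372741
  π_II·L_II = 0.43 × 0.107094 = 0.0460505
Evidence: 0.0372741 + 0.0460505 = 0.0833246
Responsibility of Line I: 0.0372741 / 0.0833246 ≈ 0.447

0.447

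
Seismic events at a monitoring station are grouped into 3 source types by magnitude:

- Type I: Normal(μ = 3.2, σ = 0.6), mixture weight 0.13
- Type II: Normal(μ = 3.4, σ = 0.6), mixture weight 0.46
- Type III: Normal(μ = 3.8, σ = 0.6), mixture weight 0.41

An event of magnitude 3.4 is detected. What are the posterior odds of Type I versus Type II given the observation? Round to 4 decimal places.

Only the two components matter; the odds are (P(Z=i) f_i(x)) / (P(Z=j) f_j(x)).
Normal densities:
  p_I = (1/(0.6·√(2π)))·exp(−(3.4−3.2)²/(2·0.6²)) = 0.664904·exp(-0.05556) = 0.628972
  p_II = (1/(0.6·√(2π)))·exp(−(3.4−3.4)²/(2·0.6²)) = 0.664904·exp(-0.00000) = 0.664904
  p_III = (1/(0.6·√(2π)))·exp(−(3.4−3.8)²/(2·0.6²)) = 0.664904·exp(-0.22222) = 0.532413
0.0817664 / 0.305856 ≈ 0.2673

0.2673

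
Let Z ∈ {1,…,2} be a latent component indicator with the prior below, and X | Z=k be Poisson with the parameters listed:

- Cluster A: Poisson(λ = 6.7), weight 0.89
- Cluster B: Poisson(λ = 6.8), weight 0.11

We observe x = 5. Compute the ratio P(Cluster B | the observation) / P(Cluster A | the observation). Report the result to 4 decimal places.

The posterior odds equal the prior odds times the likelihood ratio: (P(Z=i)/P(Z=j))·(f_i(x)/f_j(x)).
Poisson probabilities:
  p_A = 0.13849
  p_B = 0.134946
0.0148441 / 0.123256 ≈ 0.1204

0.1204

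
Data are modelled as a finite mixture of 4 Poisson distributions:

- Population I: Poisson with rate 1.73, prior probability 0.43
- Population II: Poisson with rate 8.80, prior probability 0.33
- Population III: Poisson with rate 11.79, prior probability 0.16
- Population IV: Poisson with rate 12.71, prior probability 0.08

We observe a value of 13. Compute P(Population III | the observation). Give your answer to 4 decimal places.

P(component k | x) = P(Z=k)·f_k(x) / marginal(x), where marginal(x) = Σ_j P(Z=j)·f_j(x).
Poisson probabilities:
  L_I = e^(−1.73)·1.73^13/13! = 3.53989e-08
  L_II = e^(−8.80)·8.80^13/13! = 0.0459413
  L_III = e^(−11.79)·11.79^13/13! = 0.10353
  L_IV = e^(−12.71)·12.71^13/13! = 0.109579
Unnormalised posteriors:
  P(Z=I)·L_I = 0.43 × 3.53989e-08 = 1.52215e-08
  P(Z=II)·L_II = 0.33 × 0.0459413 = 0.0151606
  P(Z=III)·L_III = 0.16 × 0.10353 = 0.0165648
  P(Z=IV)·L_IV = 0.08 × 0.109579 = 0.00876635
Normaliser: 1.52215e-08 + 0.0151606 + 0.0165648 + 0.00876635 = 0.0404918
Responsibility of Population III: 0.0165648 / 0.0404918 ≈ 0.4091

0.4091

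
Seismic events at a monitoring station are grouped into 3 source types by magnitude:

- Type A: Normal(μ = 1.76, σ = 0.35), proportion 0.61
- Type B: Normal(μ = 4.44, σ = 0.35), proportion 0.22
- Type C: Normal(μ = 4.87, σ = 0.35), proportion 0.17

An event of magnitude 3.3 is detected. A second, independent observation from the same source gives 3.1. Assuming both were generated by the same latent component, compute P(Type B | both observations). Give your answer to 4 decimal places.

0.9663

Posterior ∝ prior × likelihood, so P(k | x) ∝ π_k f_k(x); normalise over all components.
Since both observations come from the same component, the likelihood for component k is f_k(x₁)·f_k(x₂).
  f_A = [(1/(0.35·√(2π)))·exp(−(3.3−1.76)²/(2·0.35²)) = 1.139835·exp(-9.68000) = 7.12642e-05] × [0.000748009] = 5.33062e-08
  f_B = [(1/(0.35·√(2π)))·exp(−(3.3−4.44)²/(2·0.35²)) = 1.139835·exp(-5.30449) = 0.00566411] × [0.000748009] = 4.2368e-06
  f_C = [(1/(0.35·√(2π)))·exp(−(3.3−4.87)²/(2·0.35²)) = 1.139835·exp(-10.06082) = 4.86951e-05] × [3.1869e-06] = 1.55186e-10
Weight by the priors:
  π_A·f_A = 0.61 × 5.33062e-08 = 3.25168e-08
  π_B·f_B = 0.22 × 4.2368e-06 = 9.32096e-07
  π_C·f_C = 0.17 × 1.55186e-10 = 2.63816e-11
Sum: 3.25168e-08 + 9.32096e-07 + 2.63816e-11 = 9.64639e-07
P(Type B | x) = 9.32096e-07 / 9.64639e-07 ≈ 0.9663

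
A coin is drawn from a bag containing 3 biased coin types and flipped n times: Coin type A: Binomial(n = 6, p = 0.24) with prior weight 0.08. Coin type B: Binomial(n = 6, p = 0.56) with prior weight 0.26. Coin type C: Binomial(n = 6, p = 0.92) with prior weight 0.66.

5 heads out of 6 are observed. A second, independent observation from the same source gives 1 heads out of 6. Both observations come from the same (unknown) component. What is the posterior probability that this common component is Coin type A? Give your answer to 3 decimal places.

0.048

The responsibility of component k is w_k f_k(x) divided by Σ_j w_j f_j(x).
Since both observations come from the same component, the likelihood for component k is f_k(x₁)·f_k(x₂).
  L_A = [C(6,5)·0.24^5·0.76^1 = 6·0.000796262·0.76 = 0.00363096] × [0.365116] = 0.00132572
  L_B = [C(6,5)·0.56^5·0.44^1 = 6·0.0550732·0.44 = 0.145393] × [0.0554119] = 0.00805651
  L_C = [C(6,5)·0.92^5·0.08^1 = 6·0.659082·0.08 = 0.316359] × [1.80879e-05] = 5.72228e-06
Multiply by the mixture weights:
  w_A·L_A = 0.08 × 0.00132572 = 0.000106058
  w_B·L_B = 0.26 × 0.00805651 = 0.00209469
  w_C·L_C = 0.66 × 5.72228e-06 = 3.77671e-06
Sum: 0.000106058 + 0.00209469 + 3.77671e-06 = 0.00220453
So the posterior for Coin type A is 0.000106058 / 0.00220453 ≈ 0.048.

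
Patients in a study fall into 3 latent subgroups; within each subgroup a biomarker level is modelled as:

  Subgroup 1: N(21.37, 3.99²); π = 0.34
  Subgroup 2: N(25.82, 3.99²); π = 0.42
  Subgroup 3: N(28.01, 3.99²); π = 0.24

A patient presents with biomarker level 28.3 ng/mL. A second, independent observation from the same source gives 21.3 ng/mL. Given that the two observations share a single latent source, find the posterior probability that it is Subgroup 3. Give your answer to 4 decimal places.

0.1844

Apply Bayes' rule: the posterior for each component is proportional to its prior times its likelihood at x.
Since both observations come from the same component, the likelihood for component k is f_k(x₁)·f_k(x₂).
  L_1 = [0.0221252] × [0.0999701] = 0.00221186
  L_2 = [0.0824227] × [0.0526345] = 0.00433828
  L_3 = [0.0997218] × [0.0243118] = 0.00242441
Unnormalised posteriors:
  π_1·L_1 = 0.34 × 0.00221186 = 0.000752031
  π_2·L_2 = 0.42 × 0.00433828 = 0.00182208
  π_3·L_3 = 0.24 × 0.00242441 = 0.000581859
Sum: 0.000752031 + 0.00182208 + 0.000581859 = 0.00315597
P(Subgroup 3 | x₁, x₂) ≈ 0.1844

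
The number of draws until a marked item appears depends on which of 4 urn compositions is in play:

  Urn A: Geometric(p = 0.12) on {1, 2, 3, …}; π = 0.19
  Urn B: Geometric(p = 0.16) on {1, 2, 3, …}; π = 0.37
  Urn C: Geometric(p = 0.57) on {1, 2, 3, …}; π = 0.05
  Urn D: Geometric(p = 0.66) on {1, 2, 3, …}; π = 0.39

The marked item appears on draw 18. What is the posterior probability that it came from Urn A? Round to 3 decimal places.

0.459

The responsibility of component k is P(Z=k) f_k(x) divided by Σ_j P(Z=j) f_j(x).
Evaluate each component's likelihood at the observed value:
  f_A = 0.12·(1−0.12)^17 = 0.12·0.113817 = 0.013658
  f_B = 0.16·(1−0.16)^17 = 0.16·0.0516117 = 0.00825787
  f_C = 0.57·(1−0.57)^17 = 0.57·5.8744e-07 = 3.34841e-07
  f_D = 0.66·(1−0.66)^17 = 0.66·1.08428e-08 = 7.15625e-09
Prior × likelihood for each component:
  P(Z=A)·f_A = 0.19 × 0.013658 = 0.00259502
  P(Z=B)·f_B = 0.37 × 0.00825787 = 0.00305541
  P(Z=C)·f_C = 0.05 × 3.34841e-07 = 1.6742e-08
  P(Z=D)·f_D = 0.39 × 7.15625e-09 = 2.79094e-09
Evidence: 0.00259502 + 0.00305541 + 1.6742e-08 + 2.79094e-09 = 0.00565045
P(Urn A | x) = 0.00259502 / 0.00565045 ≈ 0.459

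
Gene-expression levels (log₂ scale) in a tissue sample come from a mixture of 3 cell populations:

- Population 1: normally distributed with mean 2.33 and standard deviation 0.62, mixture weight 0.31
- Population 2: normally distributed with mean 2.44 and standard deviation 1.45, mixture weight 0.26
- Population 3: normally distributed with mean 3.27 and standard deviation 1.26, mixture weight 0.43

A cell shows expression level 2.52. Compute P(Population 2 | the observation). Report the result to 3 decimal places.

P(component k | x) = P(Z=k)·f_k(x) / marginal(x), where marginal(x) = Σ_j P(Z=j)·f_j(x).
Normal densities:
  L_1 = (1/(0.62·√(2π)))·exp(−(2.52−2.33)²/(2·0.62²)) = 0.643455·exp(-0.04696) = 0.613939
  L_2 = (1/(1.45·√(2π)))·exp(−(2.52−2.44)²/(2·1.45²)) = 0.275133·exp(-0.00152) = 0.274714
  L_3 = (1/(1.26·√(2π)))·exp(−(2.52−3.27)²/(2·1.26²)) = 0.316621·exp(-0.17715) = 0.265218
Multiply by the mixture weights:
  P(Z=1)·L_1 = 0.31 × 0.613939 = 0.190321
  P(Z=2)·L_2 = 0.26 × 0.274714 = 0.0714257
  P(Z=3)·L_3 = 0.43 × 0.265218 = 0.114044
Normaliser: 0.190321 + 0.0714257 + 0.114044 = 0.37579
Responsibility of Population 2: 0.0714257 / 0.37579 ≈ 0.190

0.190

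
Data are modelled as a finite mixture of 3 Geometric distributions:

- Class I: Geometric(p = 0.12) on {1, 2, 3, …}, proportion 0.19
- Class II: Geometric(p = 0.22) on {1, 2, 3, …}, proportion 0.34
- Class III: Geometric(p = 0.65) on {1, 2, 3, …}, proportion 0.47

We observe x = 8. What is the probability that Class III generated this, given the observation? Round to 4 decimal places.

0.0087

The responsibility of component k is P(Z=k) f_k(x) divided by Σ_j P(Z=j) f_j(x).
Evaluate each component's likelihood at the observed value:
  f_I = 0.0490411
  f_II = 0.0386443
  f_III = 0.000418205
Prior × likelihood for each component:
  P(Z=I)·f_I = 0.19 × 0.0490411 = 0.0093178
  P(Z=II)·f_II = 0.34 × 0.0386443 = 0.013139
  P(Z=III)·f_III = 0.47 × 0.000418205 = 0.000196557
Evidence: 0.0093178 + 0.013139 + 0.000196557 = 0.0226534
P(Class III | 8) = 0.000196557 / 0.0226534 ≈ 0.0087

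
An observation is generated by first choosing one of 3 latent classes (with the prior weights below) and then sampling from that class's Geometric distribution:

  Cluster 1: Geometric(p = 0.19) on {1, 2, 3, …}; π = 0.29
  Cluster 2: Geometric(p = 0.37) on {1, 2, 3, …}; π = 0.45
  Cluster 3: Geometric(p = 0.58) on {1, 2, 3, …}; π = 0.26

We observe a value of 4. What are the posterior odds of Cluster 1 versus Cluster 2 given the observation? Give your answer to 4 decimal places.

The posterior odds equal the prior odds times the likelihood ratio: (π_i/π_j)·(f_i(x)/f_j(x)).
Component likelihoods at x = 4:
  p_1 = 0.100974
  p_2 = 0.0925174
  p_3 = 0.042971
0.0292824 / 0.0416328 ≈ 0.7033

0.7033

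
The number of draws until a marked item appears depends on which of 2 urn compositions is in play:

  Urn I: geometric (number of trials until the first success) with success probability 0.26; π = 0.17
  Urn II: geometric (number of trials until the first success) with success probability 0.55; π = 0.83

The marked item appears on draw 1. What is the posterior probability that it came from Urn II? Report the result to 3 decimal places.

0.912

P(component k | x) = w_k·f_k(x) / marginal(x), where marginal(x) = Σ_j w_j·f_j(x).
Component likelihoods at x = 1:
  L_I = 0.26
  L_II = 0.55
Weight by the priors:
  w_I·L_I = 0.17 × 0.26 = 0.0442
  w_II·L_II = 0.83 × 0.55 = 0.4565
Sum: 0.0442 + 0.4565 = 0.5007
Responsibility of Urn II: 0.4565 / 0.5007 ≈ 0.912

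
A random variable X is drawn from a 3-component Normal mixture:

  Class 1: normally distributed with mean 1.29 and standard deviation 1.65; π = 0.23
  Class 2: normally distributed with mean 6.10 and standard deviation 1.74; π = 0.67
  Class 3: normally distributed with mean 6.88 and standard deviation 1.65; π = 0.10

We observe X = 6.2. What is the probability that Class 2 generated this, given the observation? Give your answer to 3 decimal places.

Posterior ∝ prior × likelihood, so P(k | x) ∝ w_k f_k(x); normalise over all components.
Normal densities:
  f_1 = 0.00288774
  f_2 = 0.228899
  f_3 = 0.222098
Prior × likelihood for each component:
  w_1·f_1 = 0.23 × 0.00288774 = 0.000664181
  w_2·f_2 = 0.67 × 0.228899 = 0.153362
  w_3·f_3 = 0.10 × 0.222098 = 0.0222098
Normaliser: 0.000664181 + 0.153362 + 0.0222098 = 0.176236
P(Class 2 | the observation) = 0.153362 / 0.176236 ≈ 0.870

0.870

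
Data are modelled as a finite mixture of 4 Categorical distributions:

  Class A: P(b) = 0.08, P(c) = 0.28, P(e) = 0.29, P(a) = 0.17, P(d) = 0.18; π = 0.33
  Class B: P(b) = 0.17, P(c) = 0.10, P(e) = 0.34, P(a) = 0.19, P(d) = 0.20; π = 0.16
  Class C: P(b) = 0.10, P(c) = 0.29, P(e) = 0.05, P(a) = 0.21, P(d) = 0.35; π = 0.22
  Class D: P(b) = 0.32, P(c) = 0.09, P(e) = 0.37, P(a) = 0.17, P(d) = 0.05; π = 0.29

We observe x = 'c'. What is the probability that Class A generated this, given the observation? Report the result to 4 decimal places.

The responsibility of component k is w_k f_k(x) divided by Σ_j w_j f_j(x).
Evaluate each component's likelihood at the observed value:
  f_A = P(c | comp) = 0.28
  f_B = P(c | comp) = 0.10
  f_C = P(c | comp) = 0.29
  f_D = P(c | comp) = 0.09
Multiply by the mixture weights:
  w_A·f_A = 0.33 × 0.28 = 0.0924
  w_B·f_B = 0.16 × 0.1 = 0.016
  w_C·f_C = 0.22 × 0.29 = 0.0638
  w_D·f_D = 0.29 × 0.09 = 0.0261
Marginal: 0.0924 + 0.016 + 0.0638 + 0.0261 = 0.1983
P(Class A | the observation) = 0.0924 / 0.1983 ≈ 0.4660

0.4660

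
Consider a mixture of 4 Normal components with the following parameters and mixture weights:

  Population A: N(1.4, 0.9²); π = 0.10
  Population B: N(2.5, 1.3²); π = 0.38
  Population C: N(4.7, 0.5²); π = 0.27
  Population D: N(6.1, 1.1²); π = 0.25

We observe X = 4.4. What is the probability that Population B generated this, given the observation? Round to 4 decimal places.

0.1618

P(component k | x) = w_k·f_k(x) / marginal(x), where marginal(x) = Σ_j w_j·f_j(x).
Component likelihoods at x = 4.4:
  L_A = (1/(0.9·√(2π)))·exp(−(4.4−1.4)²/(2·0.9²)) = 0.443269·exp(-5.55556) = 0.00171364
  L_B = (1/(1.3·√(2π)))·exp(−(4.4−2.5)²/(2·1.3²)) = 0.306879·exp(-1.06805) = 0.105468
  L_C = (1/(0.5·√(2π)))·exp(−(4.4−4.7)²/(2·0.5²)) = 0.797885·exp(-0.18000) = 0.666449
  L_D = (1/(1.1·√(2π)))·exp(−(4.4−6.1)²/(2·1.1²)) = 0.362675·exp(-1.19421) = 0.109869
Prior × likelihood for each component:
  w_A·L_A = 0.10 × 0.00171364 = 0.000171364
  w_B·L_B = 0.38 × 0.105468 = 0.0400777
  w_C·L_C = 0.27 × 0.666449 = 0.179941
  w_D·L_D = 0.25 × 0.109869 = 0.0274673
Marginal: 0.000171364 + 0.0400777 + 0.179941 + 0.0274673 = 0.247658
So the posterior for Population B is 0.0400777 / 0.247658 ≈ 0.1618.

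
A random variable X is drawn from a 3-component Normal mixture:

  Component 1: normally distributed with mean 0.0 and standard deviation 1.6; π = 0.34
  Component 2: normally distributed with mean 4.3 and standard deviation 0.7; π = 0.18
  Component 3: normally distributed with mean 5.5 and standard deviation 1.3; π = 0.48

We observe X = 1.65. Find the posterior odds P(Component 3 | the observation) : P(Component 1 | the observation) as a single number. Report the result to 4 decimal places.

0.0368

Only the two components matter; the odds are (π_i f_i(x)) / (π_j f_j(x)).
Evaluate each component's likelihood at the observed value:
  p_1 = 0.146507
  p_2 = 0.000440289
  p_3 = 0.00382324
Odds = (0.48/0.34) × (0.00382324/0.146507) = 1.41176 × 0.0260959 ≈ 0.0368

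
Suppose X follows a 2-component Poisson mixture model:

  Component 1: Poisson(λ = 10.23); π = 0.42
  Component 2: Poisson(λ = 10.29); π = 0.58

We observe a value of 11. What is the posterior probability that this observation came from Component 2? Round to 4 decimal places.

P(component k | x) = π_k·f_k(x) / marginal(x), where marginal(x) = Σ_j π_j·f_j(x).
Poisson probabilities:
  L_1 = e^(−10.23)·10.23^11/11! = 0.11605
  L_2 = e^(−10.29)·10.29^11/11! = 0.116553
Unnormalised posteriors:
  π_1·L_1 = 0.42 × 0.11605 = 0.0487408
  π_2·L_2 = 0.58 × 0.116553 = 0.0676007
Marginal: 0.0487408 + 0.0676007 = 0.116342
P(Component 2 | data) = 0.0676007 / 0.116342 ≈ 0.5811

0.5811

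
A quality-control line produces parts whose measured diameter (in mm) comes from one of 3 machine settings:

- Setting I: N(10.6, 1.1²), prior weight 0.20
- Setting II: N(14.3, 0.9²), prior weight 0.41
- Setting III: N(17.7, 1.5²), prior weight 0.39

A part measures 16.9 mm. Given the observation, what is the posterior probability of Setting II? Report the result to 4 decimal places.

Posterior ∝ prior × likelihood, so P(k | x) ∝ π_k f_k(x); normalise over all components.
Component likelihoods at x = 16.9 mm:
  L_I = 2.73356e-08
  L_II = 0.00683009
  L_III = 0.230703
Weight by the priors:
  π_I·L_I = 0.20 × 2.73356e-08 = 5.46712e-09
  π_II·L_II = 0.41 × 0.00683009 = 0.00280034
  π_III·L_III = 0.39 × 0.230703 = 0.089974
Denominator: 5.46712e-09 + 0.00280034 + 0.089974 = 0.0927744
P(Setting II | x) ≈ 0.0302

0.0302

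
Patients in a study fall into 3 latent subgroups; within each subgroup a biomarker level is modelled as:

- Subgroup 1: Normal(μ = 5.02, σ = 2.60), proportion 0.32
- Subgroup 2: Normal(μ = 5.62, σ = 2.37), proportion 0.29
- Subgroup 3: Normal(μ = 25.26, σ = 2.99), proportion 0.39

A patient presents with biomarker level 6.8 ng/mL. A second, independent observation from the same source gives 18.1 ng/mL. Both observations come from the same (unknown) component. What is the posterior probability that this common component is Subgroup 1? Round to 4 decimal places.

0.7335

P(component k | x) = π_k·f_k(x) / marginal(x), where marginal(x) = Σ_j π_j·f_j(x).
Since both observations come from the same component, the likelihood for component k is f_k(x₁)·f_k(x₂).
  L_1 = [0.121384] × [4.90045e-07] = 5.94834e-08
  L_2 = [0.148707] × [1.60291e-07] = 2.38365e-08
  L_3 = [7.05007e-10] × [0.00758651] = 5.34855e-12
Multiply by the mixture weights:
  π_1·L_1 = 0.32 × 5.94834e-08 = 1.90347e-08
  π_2·L_2 = 0.29 × 2.38365e-08 = 6.91258e-09
  π_3·L_3 = 0.39 × 5.34855e-12 = 2.08593e-12
Normaliser: 1.90347e-08 + 6.91258e-09 + 2.08593e-12 = 2.59493e-08
P(Subgroup 1 | x₁,x₂) = 1.90347e-08 / 2.59493e-08 ≈ 0.7335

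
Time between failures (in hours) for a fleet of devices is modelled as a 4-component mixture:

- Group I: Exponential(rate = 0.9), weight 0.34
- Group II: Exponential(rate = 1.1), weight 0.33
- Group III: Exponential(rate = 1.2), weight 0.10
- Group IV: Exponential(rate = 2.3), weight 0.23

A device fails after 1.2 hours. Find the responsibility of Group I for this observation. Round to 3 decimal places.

0.395

Apply Bayes' rule: the posterior for each component is proportional to its prior times its likelihood at x.
Evaluate each component's likelihood at the observed value:
  L_I = 0.9·e^(−0.9·1.2) = 0.9·e^(−1.0800) = 0.305636
  L_II = 1.1·e^(−1.1·1.2) = 1.1·e^(−1.3200) = 0.293849
  L_III = 1.2·e^(−1.2·1.2) = 1.2·e^(−1.4400) = 0.284313
  L_IV = 2.3·e^(−2.3·1.2) = 2.3·e^(−2.7600) = 0.145571
Unnormalised posteriors:
  w_I·L_I = 0.34 × 0.305636 = 0.103916
  w_II·L_II = 0.33 × 0.293849 = 0.0969701
  w_III·L_III = 0.10 × 0.284313 = 0.0284313
  w_IV·L_IV = 0.23 × 0.145571 = 0.0334813
Normaliser: 0.103916 + 0.0969701 + 0.0284313 + 0.0334813 = 0.262799
Responsibility of Group I: 0.103916 / 0.262799 ≈ 0.395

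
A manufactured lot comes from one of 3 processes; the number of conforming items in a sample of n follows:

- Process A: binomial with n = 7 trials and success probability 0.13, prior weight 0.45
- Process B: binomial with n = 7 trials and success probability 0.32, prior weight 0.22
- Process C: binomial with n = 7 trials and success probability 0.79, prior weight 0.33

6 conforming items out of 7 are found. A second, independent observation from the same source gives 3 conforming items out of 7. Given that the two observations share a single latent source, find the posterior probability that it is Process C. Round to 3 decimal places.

0.935

By Bayes' theorem, P(k | x) = P(Z=k) f_k(x) / Σ_j P(Z=j) f_j(x).
Since both observations come from the same component, the likelihood for component k is f_k(x₁)·f_k(x₂).
  L_A = [C(7,6)·0.13^6·0.87^1 = 7·4.82681e-06·0.87 = 2.93953e-05] × [0.044053] = 1.29495e-06
  L_B = [C(7,6)·0.32^6·0.68^1 = 7·0.00107374·0.68 = 0.00511101] × [0.245219] = 0.00125332
  L_C = [C(7,6)·0.79^6·0.21^1 = 7·0.243087·0.21 = 0.357339] × [0.0335604] = 0.0119924
Weight by the priors:
  P(Z=A)·L_A = 0.45 × 1.29495e-06 = 5.82727e-07
  P(Z=B)·L_B = 0.22 × 0.00125332 = 0.000275729
  P(Z=C)·L_C = 0.33 × 0.0119924 = 0.00395749
Evidence: 5.82727e-07 + 0.000275729 + 0.00395749 = 0.00423381
So the posterior for Process C is 0.00395749 / 0.00423381 ≈ 0.935.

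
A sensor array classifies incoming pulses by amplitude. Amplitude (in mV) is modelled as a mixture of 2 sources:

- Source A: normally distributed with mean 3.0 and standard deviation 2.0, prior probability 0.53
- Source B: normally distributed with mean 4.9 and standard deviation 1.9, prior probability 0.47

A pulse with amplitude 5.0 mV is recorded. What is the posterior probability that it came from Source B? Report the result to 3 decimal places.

Posterior ∝ prior × likelihood, so P(k | x) ∝ w_k f_k(x); normalise over all components.
Normal densities:
  p_A = (1/(2.0·√(2π)))·exp(−(5.0−3.0)²/(2·2.0²)) = 0.199471·exp(-0.50000) = 0.120985
  p_B = (1/(1.9·√(2π)))·exp(−(5.0−4.9)²/(2·1.9²)) = 0.209970·exp(-0.00139) = 0.209679
Prior × likelihood for each component:
  w_A·p_A = 0.53 × 0.120985 = 0.0641222
  w_B·p_B = 0.47 × 0.209679 = 0.0985491
Marginal: 0.0641222 + 0.0985491 = 0.162671
So the posterior for Source B is 0.0985491 / 0.162671 ≈ 0.606.

0.606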